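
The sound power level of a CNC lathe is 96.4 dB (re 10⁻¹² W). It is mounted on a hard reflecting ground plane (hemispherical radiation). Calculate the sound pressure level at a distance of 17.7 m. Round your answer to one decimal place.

63.5 dB

L_p = L_w − 10·log₁₀(2π·r²) with r = 17.7 m.
2π·r² = 1968 m², 10·log₁₀ of that is 32.941 dB.
L_p = 96.4 − 32.941 = 63.46 dB.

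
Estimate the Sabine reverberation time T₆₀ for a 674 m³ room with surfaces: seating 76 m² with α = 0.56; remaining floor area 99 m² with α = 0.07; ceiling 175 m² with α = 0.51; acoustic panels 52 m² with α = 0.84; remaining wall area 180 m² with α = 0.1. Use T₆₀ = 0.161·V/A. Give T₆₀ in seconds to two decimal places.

0.54 s

Summing Sᵢαᵢ: 76·0.56 + 99·0.07 + 175·0.51 + 52·0.84 + 180·0.1 = 200.42 m².
T₆₀ = 0.161 × 674 / 200.42 = 0.541 s.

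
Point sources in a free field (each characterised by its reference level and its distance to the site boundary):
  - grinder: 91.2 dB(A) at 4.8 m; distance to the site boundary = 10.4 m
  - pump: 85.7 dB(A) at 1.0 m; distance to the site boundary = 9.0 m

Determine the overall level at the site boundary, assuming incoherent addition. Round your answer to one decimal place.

Apply inverse-square spreading to bring every level to the receiver, then sum 10^(L/10).
grinder: 91.2 − 20·log₁₀(10.4/4.8) = 91.2 − 6.72 = 84.48 dB(A).
pump: 85.7 − 20·log₁₀(9.0/1.0) = 85.7 − 19.08 = 66.62 dB(A).
Σ 10^(L/10) = 2.854e+08 → L_total = 10·log₁₀(2.854e+08) = 84.55 dB(A).

84.6 dB(A)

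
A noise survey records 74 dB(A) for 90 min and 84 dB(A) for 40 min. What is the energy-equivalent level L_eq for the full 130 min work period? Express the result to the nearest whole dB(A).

The energy average is taken in the linear domain: L_eq = 10·log₁₀[(Σ tᵢ·10^(Lᵢ/10))/T], T = 130 min.
Σ tᵢ·10^(Lᵢ/10) = 90·10^(74/10) + 40·10^(84/10) = 1.231e+10.
L_eq = 10·log₁₀(1.231e+10/130) = 79.76 dB(A).

80 dB(A)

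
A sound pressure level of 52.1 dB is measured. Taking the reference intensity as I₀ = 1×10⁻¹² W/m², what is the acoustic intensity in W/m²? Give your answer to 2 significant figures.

I = I₀·10^(L/10) = 10⁻¹² × 10^(52.1/10) = 10^(-6.790).

1.6e-07 W/m²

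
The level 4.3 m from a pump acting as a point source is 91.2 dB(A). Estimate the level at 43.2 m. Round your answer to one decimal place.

71.2 dB(A)

For a point source, L₂ = L₁ − 20·log₁₀(r₂/r₁).
L₂ = 91.2 − 20·log₁₀(43.2/4.3) = 91.2 − 20.040 = 71.16 dB(A).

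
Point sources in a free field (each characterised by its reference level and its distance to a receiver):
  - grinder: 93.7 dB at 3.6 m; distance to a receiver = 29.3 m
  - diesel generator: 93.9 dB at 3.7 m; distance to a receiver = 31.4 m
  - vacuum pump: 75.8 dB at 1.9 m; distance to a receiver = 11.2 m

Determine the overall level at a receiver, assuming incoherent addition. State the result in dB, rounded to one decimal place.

78.5 dB

Propagate each source to the receiver with L = L_ref − 20·log₁₀(r/r_ref), then add intensities.
grinder: 93.7 − 20·log₁₀(29.3/3.6) = 93.7 − 18.21 = 75.49 dB.
diesel generator: 93.9 − 20·log₁₀(31.4/3.7) = 93.9 − 18.57 = 75.33 dB.
vacuum pump: 75.8 − 20·log₁₀(11.2/1.9) = 75.8 − 15.41 = 60.39 dB.
Σ 10^(L/10) = 7.057e+07 → L_total = 10·log₁₀(7.057e+07) = 78.49 dB.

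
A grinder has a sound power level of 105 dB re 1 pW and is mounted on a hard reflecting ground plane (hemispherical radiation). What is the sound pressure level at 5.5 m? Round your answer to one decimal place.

Free-field hemispherical radiation: L_p = L_w − 10·log₁₀(2π·r²), r = 5.5 m.
2π·r² = 190.1 m², 10·log₁₀ of that is 22.789 dB.
L_p = 105 − 22.789 = 82.21 dB.

82.2 dB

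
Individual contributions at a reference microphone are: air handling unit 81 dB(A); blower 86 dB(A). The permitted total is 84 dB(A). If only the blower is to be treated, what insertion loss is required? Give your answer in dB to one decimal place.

Everything except the blower sums to 10^(81/10) = 1.259e+08 in linear terms, 81.00 dB(A).
The limit corresponds to 10^(84/10) = 2.512e+08; subtracting the fixed part leaves 1.253e+08 for the blower, i.e. 80.98 dB(A).
So the blower must be reduced from 86 to 80.98 dB(A): IL = 5.02 dB.

5.0 dB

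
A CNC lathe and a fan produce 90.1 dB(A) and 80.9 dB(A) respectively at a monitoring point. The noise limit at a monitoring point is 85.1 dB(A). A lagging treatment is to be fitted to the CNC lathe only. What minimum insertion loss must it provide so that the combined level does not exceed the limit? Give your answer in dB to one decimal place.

Fixed contribution from the other source: Σ 10^(L/10) = 10^(80.9/10) = 1.230e+08 (80.90 dB(A)).
To meet 85.1 dB(A) overall, the treated CNC lathe may contribute at most 10^(85.1/10) − 1.230e+08 = 2.006e+08, i.e. 83.02 dB(A).
Required insertion loss = 90.1 − 83.02 = 7.08 dB.

7.1 dB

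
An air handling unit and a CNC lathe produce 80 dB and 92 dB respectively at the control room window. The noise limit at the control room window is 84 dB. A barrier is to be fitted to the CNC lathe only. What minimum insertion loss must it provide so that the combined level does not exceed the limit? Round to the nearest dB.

10 dB

The untreated sources together contribute 10^(80/10) = 1.000e+08, i.e. 80.00 dB.
The limit corresponds to 10^(84/10) = 2.512e+08; subtracting the fixed part leaves 1.512e+08 for the CNC lathe, i.e. 81.80 dB.
So the CNC lathe must be reduced from 92 to 81.80 dB: IL = 10.20 dB.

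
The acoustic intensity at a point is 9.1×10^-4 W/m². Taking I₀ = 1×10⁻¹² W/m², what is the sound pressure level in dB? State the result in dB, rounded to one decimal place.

Dividing by I₀ shifts the exponent by 12: I/I₀ = 9.1×10^8.
L = 10·(0.9590 + 8) = 89.59 dB.

89.6 dB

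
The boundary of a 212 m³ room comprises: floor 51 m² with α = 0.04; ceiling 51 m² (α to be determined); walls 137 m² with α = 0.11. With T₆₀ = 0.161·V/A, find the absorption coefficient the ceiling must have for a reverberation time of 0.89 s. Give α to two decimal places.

0.42

From T₆₀ = 0.161·V/A, the target T₆₀ = 0.89 s needs A = 0.161·212/0.89 = 38.35 m².
Absorption from the other surfaces = 51·0.04 + 137·0.11 = 17.11 m², so the ceiling must supply 21.24 m² over 51 m².
α = 21.24/51 = 0.416.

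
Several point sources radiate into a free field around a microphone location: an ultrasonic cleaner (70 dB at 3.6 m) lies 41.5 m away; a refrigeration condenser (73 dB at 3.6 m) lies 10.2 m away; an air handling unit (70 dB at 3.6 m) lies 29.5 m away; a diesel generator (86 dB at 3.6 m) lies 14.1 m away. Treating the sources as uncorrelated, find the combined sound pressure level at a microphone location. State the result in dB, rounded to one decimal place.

First find each source's level at the receiver (point-source: −20·log₁₀(r/r_ref)), then combine on an intensity basis.
ultrasonic cleaner: 70 − 20·log₁₀(41.5/3.6) = 70 − 21.23 = 48.77 dB.
refrigeration condenser: 73 − 20·log₁₀(10.2/3.6) = 73 − 9.05 = 63.95 dB.
air handling unit: 70 − 20·log₁₀(29.5/3.6) = 70 − 18.27 = 51.73 dB.
diesel generator: 86 − 20·log₁₀(14.1/3.6) = 86 − 11.86 = 74.14 dB.
Σ 10^(L/10) = 2.866e+07 → L_total = 10·log₁₀(2.866e+07) = 74.57 dB.

74.6 dB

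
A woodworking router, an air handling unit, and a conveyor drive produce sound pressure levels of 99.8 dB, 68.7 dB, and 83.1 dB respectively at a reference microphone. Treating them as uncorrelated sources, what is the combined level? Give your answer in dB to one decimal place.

Incoherent sources combine by intensity addition: L_total = 10·log₁₀(Σ 10^(L_i/10)).
Σ 10^(L/10) = 10^(99.8/10) + 10^(68.7/10) + 10^(83.1/10) = 9.762e+09.
L_total = 10·log₁₀(9.762e+09) = 99.90 dB.

99.9 dB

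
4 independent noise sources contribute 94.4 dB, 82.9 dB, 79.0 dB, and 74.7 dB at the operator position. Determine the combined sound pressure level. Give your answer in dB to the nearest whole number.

95 dB

Incoherent sources combine by intensity addition: L_total = 10·log₁₀(Σ 10^(L_i/10)).
Σ 10^(L/10) = 10^(94.4/10) + 10^(82.9/10) + 10^(79.0/10) + 10^(74.7/10) = 3.058e+09.
L_total = 10·log₁₀(3.058e+09) = 94.85 dB.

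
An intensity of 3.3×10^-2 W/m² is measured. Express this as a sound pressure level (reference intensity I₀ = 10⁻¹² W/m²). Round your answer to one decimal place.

105.2 dB

Dividing by I₀ shifts the exponent by 12: I/I₀ = 3.3×10^10.
L = 10·(0.5185 + 10) = 105.19 dB.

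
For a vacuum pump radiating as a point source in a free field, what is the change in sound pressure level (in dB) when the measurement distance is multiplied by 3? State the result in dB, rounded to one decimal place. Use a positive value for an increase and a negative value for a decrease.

Point-source spreading: ΔL = −20·log₁₀(r₂/r₁).
ΔL = −20·log₁₀(3) = -9.54 dB.

-9.5 dB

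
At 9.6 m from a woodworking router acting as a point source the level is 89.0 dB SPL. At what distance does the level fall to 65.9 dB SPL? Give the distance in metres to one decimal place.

137.2 m

Point-source spreading drops the level by 20·log₁₀(r₂/r₁); inverting, r₂/r₁ = 10^(ΔL/20).
r₂ = 9.6·10^((89.0−65.9)/20) = 9.6·10^(23.1/20) = 137.17 m.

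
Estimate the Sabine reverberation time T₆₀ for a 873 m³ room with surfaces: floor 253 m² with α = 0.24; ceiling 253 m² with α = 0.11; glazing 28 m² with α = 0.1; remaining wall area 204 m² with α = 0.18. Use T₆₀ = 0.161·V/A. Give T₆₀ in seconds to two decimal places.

1.10 s

A = Σ Sᵢαᵢ = 253·0.24 + 253·0.11 + 28·0.1 + 204·0.18 = 128.07 m².
T₆₀ = 0.161·V/A = 0.161·873/128.07 = 1.097 s.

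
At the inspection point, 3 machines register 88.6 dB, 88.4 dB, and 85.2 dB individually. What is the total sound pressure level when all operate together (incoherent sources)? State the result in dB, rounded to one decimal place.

92.4 dB

For uncorrelated sources the intensities add, so convert each level to linear form, sum, and take 10·log₁₀ of the total.
Σ 10^(L/10) = 10^(88.6/10) + 10^(88.4/10) + 10^(85.2/10) = 1.747e+09.
L_total = 10·log₁₀(1.747e+09) = 92.42 dB.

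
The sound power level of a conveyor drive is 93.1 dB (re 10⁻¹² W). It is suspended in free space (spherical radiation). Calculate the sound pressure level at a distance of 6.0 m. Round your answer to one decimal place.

66.5 dB

L_p = L_w − 10·log₁₀(4π·r²) with r = 6.0 m.
4π·r² = 452.4 m², 10·log₁₀ of that is 26.555 dB.
L_p = 93.1 − 26.555 = 66.54 dB.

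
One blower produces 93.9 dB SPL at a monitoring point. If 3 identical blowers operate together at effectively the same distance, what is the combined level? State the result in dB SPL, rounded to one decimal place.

98.7 dB SPL

With 3 equal, uncorrelated contributions the intensity is 3× that of one unit, giving a rise of 10·log₁₀ 3.
L_total = 93.9 + 10·log₁₀(3) = 93.9 + 4.771 = 98.67 dB SPL.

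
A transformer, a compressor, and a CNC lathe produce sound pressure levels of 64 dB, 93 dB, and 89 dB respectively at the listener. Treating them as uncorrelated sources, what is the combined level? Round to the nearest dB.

94 dB

For uncorrelated sources the intensities add, so convert each level to linear form, sum, and take 10·log₁₀ of the total.
Σ 10^(L/10) = 10^(64/10) + 10^(93/10) + 10^(89/10) = 2.792e+09.
L_total = 10·log₁₀(2.792e+09) = 94.46 dB.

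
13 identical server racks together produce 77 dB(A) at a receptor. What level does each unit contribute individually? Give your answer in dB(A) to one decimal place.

65.9 dB(A)

13 equal contributions raise the level by 10·log₁₀ 13 = 11.139 dB, so each unit alone gives 77 − 11.139.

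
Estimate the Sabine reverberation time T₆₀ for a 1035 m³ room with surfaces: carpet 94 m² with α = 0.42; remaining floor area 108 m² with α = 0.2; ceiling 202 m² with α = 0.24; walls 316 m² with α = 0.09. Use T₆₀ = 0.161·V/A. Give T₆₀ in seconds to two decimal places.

1.21 s

Summing Sᵢαᵢ: 94·0.42 + 108·0.2 + 202·0.24 + 316·0.09 = 138.00 m².
T₆₀ = 0.161 × 1035 / 138.00 = 1.208 s.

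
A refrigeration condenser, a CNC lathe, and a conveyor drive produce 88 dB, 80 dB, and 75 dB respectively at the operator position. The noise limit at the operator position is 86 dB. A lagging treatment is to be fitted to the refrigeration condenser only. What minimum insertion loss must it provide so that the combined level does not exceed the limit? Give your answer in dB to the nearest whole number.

Everything except the refrigeration condenser sums to 10^(80/10) + 10^(75/10) = 1.316e+08 in linear terms, 81.19 dB.
To meet 86 dB overall, the treated refrigeration condenser may contribute at most 10^(86/10) − 1.316e+08 = 2.665e+08, i.e. 84.26 dB.
So the refrigeration condenser must be reduced from 88 to 84.26 dB: IL = 3.74 dB.

4 dB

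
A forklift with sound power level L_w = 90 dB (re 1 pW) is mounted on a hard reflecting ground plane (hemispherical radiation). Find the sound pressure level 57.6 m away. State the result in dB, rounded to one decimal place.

L_p = L_w − 10·log₁₀(2π·r²) with r = 57.6 m.
2π·r² = 2.085e+04 m², 10·log₁₀ of that is 43.190 dB.
L_p = 90 − 43.190 = 46.81 dB.

46.8 dB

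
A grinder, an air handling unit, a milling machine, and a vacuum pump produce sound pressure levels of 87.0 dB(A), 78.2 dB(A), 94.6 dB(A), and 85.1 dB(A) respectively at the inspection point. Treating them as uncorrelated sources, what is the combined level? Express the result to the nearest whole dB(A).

Incoherent sources combine by intensity addition: L_total = 10·log₁₀(Σ 10^(L_i/10)).
Σ 10^(L/10) = 10^(87.0/10) + 10^(78.2/10) + 10^(94.6/10) + 10^(85.1/10) = 3.775e+09.
L_total = 10·log₁₀(3.775e+09) = 95.77 dB(A).

96 dB(A)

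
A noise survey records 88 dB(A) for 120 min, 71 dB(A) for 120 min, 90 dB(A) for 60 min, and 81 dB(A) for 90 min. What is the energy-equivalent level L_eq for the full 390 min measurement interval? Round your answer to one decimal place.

85.8 dB(A)

Weight each interval's intensity by its duration and average over T = 390 min:
Σ tᵢ·10^(Lᵢ/10) = 120·10^(88/10) + 120·10^(71/10) + 60·10^(90/10) + 90·10^(81/10) = 1.486e+11.
L_eq = 10·log₁₀(1.486e+11/390) = 85.81 dB(A).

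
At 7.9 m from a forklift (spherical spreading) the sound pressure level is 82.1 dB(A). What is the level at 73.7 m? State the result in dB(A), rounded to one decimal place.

62.7 dB(A)

Point-source attenuation: ΔL = 20·log₁₀(r₂/r₁) = 20·log₁₀(73.7/7.9) = 19.397 dB.
L₂ = 82.1 − 20·log₁₀(73.7/7.9) = 82.1 − 19.397 = 62.70 dB(A).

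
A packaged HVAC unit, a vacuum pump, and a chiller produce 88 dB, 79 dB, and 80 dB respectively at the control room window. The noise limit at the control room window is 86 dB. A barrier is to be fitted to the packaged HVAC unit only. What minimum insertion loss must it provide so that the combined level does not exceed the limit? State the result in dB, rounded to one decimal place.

4.6 dB

The untreated sources together contribute 10^(79/10) + 10^(80/10) = 1.794e+08, i.e. 82.54 dB.
To meet 86 dB overall, the treated packaged HVAC unit may contribute at most 10^(86/10) − 1.794e+08 = 2.187e+08, i.e. 83.40 dB.
So the packaged HVAC unit must be reduced from 88 to 83.40 dB: IL = 4.60 dB.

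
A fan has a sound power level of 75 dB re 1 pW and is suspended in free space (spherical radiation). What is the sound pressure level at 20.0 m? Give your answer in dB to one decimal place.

L_p = L_w − 10·log₁₀(4π·r²) with r = 20.0 m.
4π·r² = 5027 m², 10·log₁₀ of that is 37.013 dB.
L_p = 75 − 37.013 = 37.99 dB.

38.0 dB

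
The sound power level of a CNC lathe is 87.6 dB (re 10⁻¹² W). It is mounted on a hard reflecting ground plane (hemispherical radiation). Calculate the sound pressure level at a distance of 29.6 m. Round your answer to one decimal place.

The power spreads over a hemisphere of area 2π·r², so L_p = L_w − 10·log₁₀(2π·r²).
2π·r² = 5505 m², 10·log₁₀ of that is 37.408 dB.
L_p = 87.6 − 37.408 = 50.19 dB.

50.2 dB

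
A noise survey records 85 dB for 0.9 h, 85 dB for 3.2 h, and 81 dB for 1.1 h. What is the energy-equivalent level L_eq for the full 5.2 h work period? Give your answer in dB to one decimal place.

L_eq = 10·log₁₀[(1/T)·Σ tᵢ·10^(Lᵢ/10)] with T = 5.2 h.
Σ tᵢ·10^(Lᵢ/10) = 0.9·10^(85/10) + 3.2·10^(85/10) + 1.1·10^(81/10) = 1.435e+09.
L_eq = 10·log₁₀(1.435e+09/5.2) = 84.41 dB.

84.4 dB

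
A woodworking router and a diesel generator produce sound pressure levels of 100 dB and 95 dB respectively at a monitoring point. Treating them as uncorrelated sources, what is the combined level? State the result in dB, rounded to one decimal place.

101.2 dB

Incoherent sources combine by intensity addition: L_total = 10·log₁₀(Σ 10^(L_i/10)).
Σ 10^(L/10) = 10^(100/10) + 10^(95/10) = 1.316e+10.
L_total = 10·log₁₀(1.316e+10) = 101.19 dB.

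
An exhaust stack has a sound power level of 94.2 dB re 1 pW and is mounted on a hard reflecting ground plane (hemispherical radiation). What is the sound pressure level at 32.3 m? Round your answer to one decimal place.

56.0 dB

L_p = L_w − 10·log₁₀(2π·r²) with r = 32.3 m.
2π·r² = 6555 m², 10·log₁₀ of that is 38.166 dB.
L_p = 94.2 − 38.166 = 56.03 dB.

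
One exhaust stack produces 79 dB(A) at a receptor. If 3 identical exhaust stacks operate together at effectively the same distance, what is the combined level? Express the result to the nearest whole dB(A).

84 dB(A)

With 3 equal, uncorrelated contributions the intensity is 3× that of one unit, giving a rise of 10·log₁₀ 3.
L_total = 79 + 10·log₁₀(3) = 79 + 4.771 = 83.77 dB(A).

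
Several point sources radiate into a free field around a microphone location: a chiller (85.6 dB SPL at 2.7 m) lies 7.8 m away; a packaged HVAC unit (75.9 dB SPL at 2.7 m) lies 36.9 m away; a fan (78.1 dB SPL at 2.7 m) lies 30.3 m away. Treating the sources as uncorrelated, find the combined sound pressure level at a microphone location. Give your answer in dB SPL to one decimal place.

Propagate each source to the receiver with L = L_ref − 20·log₁₀(r/r_ref), then add intensities.
chiller: 85.6 − 20·log₁₀(7.8/2.7) = 85.6 − 9.21 = 76.39 dB SPL.
packaged HVAC unit: 75.9 − 20·log₁₀(36.9/2.7) = 75.9 − 22.71 = 53.19 dB SPL.
fan: 78.1 − 20·log₁₀(30.3/2.7) = 78.1 − 21.00 = 57.10 dB SPL.
Σ 10^(L/10) = 4.423e+07 → L_total = 10·log₁₀(4.423e+07) = 76.46 dB SPL.

76.5 dB SPL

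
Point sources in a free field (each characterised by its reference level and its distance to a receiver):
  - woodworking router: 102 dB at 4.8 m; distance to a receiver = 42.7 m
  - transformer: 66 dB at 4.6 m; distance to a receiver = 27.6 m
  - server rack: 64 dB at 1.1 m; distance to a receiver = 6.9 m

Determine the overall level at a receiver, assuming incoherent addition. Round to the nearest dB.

83 dB

Apply inverse-square spreading to bring every level to the receiver, then sum 10^(L/10).
woodworking router: 102 − 20·log₁₀(42.7/4.8) = 102 − 18.98 = 83.02 dB.
transformer: 66 − 20·log₁₀(27.6/4.6) = 66 − 15.56 = 50.44 dB.
server rack: 64 − 20·log₁₀(6.9/1.1) = 64 − 15.95 = 48.05 dB.
Σ 10^(L/10) = 2.004e+08 → L_total = 10·log₁₀(2.004e+08) = 83.02 dB.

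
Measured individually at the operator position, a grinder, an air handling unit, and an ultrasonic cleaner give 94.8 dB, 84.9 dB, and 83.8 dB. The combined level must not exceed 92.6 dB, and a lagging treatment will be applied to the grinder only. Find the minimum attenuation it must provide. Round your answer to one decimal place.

The untreated sources together contribute 10^(84.9/10) + 10^(83.8/10) = 5.489e+08, i.e. 87.40 dB.
To meet 92.6 dB overall, the treated grinder may contribute at most 10^(92.6/10) − 5.489e+08 = 1.271e+09, i.e. 91.04 dB.
So the grinder must be reduced from 94.8 to 91.04 dB: IL = 3.76 dB.

3.8 dB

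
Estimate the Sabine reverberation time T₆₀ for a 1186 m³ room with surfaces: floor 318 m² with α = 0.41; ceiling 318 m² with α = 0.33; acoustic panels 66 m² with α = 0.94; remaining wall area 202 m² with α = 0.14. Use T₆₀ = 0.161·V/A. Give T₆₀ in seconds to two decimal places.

0.59 s

Total absorption A = 318·0.41 + 318·0.33 + 66·0.94 + 202·0.14 = 325.64 m² sabins.
T₆₀ = 0.161 × 1186 / 325.64 = 0.586 s.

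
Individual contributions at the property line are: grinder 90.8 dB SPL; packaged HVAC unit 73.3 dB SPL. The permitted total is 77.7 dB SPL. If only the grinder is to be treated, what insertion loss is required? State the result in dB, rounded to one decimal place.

The untreated sources together contribute 10^(73.3/10) = 2.138e+07, i.e. 73.30 dB SPL.
To meet 77.7 dB SPL overall, the treated grinder may contribute at most 10^(77.7/10) − 2.138e+07 = 3.750e+07, i.e. 75.74 dB SPL.
Required insertion loss = 90.8 − 75.74 = 15.06 dB.

15.1 dB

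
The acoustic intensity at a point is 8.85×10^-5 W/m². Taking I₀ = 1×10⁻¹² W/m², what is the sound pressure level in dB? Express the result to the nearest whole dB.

79 dB

L = 10·log₁₀(I/I₀) = 10·log₁₀(8.85×10^-5/10⁻¹²) = 10·log₁₀(8.85×10^7).
L = 10·(0.9469 + 7) = 79.47 dB.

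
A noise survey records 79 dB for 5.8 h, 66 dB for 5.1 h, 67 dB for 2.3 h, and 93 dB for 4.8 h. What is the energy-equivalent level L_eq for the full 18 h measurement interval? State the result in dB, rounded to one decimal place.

87.5 dB

L_eq = 10·log₁₀[(1/T)·Σ tᵢ·10^(Lᵢ/10)] with T = 18 h.
Σ tᵢ·10^(Lᵢ/10) = 5.8·10^(79/10) + 5.1·10^(66/10) + 2.3·10^(67/10) + 4.8·10^(93/10) = 1.007e+10.
L_eq = 10·log₁₀(1.007e+10/18) = 87.48 dB.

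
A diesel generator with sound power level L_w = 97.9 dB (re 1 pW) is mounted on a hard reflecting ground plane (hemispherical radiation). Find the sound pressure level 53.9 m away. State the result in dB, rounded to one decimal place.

Free-field hemispherical radiation: L_p = L_w − 10·log₁₀(2π·r²), r = 53.9 m.
2π·r² = 1.825e+04 m², 10·log₁₀ of that is 42.614 dB.
L_p = 97.9 − 42.614 = 55.29 dB.

55.3 dB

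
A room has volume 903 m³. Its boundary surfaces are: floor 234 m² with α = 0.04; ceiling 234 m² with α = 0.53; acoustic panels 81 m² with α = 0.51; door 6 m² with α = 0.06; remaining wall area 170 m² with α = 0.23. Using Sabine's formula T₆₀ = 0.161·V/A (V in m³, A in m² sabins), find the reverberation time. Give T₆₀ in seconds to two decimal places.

Summing Sᵢαᵢ: 234·0.04 + 234·0.53 + 81·0.51 + 6·0.06 + 170·0.23 = 214.15 m².
T₆₀ = 0.161·V/A = 0.161·903/214.15 = 0.679 s.

0.68 s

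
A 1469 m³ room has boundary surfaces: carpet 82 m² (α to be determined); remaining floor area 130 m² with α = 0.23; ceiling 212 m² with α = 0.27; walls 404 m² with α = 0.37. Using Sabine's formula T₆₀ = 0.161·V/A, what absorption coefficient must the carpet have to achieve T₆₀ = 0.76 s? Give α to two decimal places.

From T₆₀ = 0.161·V/A, the target T₆₀ = 0.76 s needs A = 0.161·1469/0.76 = 311.20 m².
Absorption from the other surfaces = 130·0.23 + 212·0.27 + 404·0.37 = 236.62 m², so the carpet must supply 74.58 m² over 82 m².
α = 74.58/82 = 0.909.

0.91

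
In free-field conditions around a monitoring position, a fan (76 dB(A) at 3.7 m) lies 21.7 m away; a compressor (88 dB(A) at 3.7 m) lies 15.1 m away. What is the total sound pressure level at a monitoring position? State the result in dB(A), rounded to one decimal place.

75.9 dB(A)

First find each source's level at the receiver (point-source: −20·log₁₀(r/r_ref)), then combine on an intensity basis.
fan: 76 − 20·log₁₀(21.7/3.7) = 76 − 15.37 = 60.63 dB(A).
compressor: 88 − 20·log₁₀(15.1/3.7) = 88 − 12.22 = 75.78 dB(A).
Σ 10^(L/10) = 3.904e+07 → L_total = 10·log₁₀(3.904e+07) = 75.92 dB(A).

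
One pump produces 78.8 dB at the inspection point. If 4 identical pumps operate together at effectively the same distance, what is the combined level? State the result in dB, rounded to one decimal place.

With 4 equal, uncorrelated contributions the intensity is 4× that of one unit, giving a rise of 10·log₁₀ 4.
L_total = 78.8 + 10·log₁₀(4) = 78.8 + 6.021 = 84.82 dB.

84.8 dB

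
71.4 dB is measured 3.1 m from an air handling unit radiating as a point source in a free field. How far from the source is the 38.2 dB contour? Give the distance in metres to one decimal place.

141.7 m

The 33.2 dB drop corresponds to a distance ratio of 10^(33.2/20) for a point source.
r₂ = 3.1·10^((71.4−38.2)/20) = 3.1·10^(33.2/20) = 141.70 m.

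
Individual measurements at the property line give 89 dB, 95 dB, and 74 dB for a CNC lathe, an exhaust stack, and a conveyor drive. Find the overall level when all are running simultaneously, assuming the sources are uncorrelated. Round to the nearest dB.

Incoherent sources combine by intensity addition: L_total = 10·log₁₀(Σ 10^(L_i/10)).
Σ 10^(L/10) = 10^(89/10) + 10^(95/10) + 10^(74/10) = 3.982e+09.
L_total = 10·log₁₀(3.982e+09) = 96.00 dB.

96 dB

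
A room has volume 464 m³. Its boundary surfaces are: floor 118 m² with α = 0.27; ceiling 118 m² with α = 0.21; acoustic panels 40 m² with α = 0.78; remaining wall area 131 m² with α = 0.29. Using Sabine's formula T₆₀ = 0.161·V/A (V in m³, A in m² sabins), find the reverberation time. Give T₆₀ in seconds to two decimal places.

Total absorption A = 118·0.27 + 118·0.21 + 40·0.78 + 131·0.29 = 125.83 m² sabins.
T₆₀ = 0.161 × 464 / 125.83 = 0.594 s.

0.59 s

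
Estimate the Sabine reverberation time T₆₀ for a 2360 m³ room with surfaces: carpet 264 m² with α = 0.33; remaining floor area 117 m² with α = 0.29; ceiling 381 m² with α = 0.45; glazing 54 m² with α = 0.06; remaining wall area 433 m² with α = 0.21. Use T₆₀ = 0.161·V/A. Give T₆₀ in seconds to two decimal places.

0.98 s

Summing Sᵢαᵢ: 264·0.33 + 117·0.29 + 381·0.45 + 54·0.06 + 433·0.21 = 386.67 m².
T₆₀ = 0.161 × 2360 / 386.67 = 0.983 s.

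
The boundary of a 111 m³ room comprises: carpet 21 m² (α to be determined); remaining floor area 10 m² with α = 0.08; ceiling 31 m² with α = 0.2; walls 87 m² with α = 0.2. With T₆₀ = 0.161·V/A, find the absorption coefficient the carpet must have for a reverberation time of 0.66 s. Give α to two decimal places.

0.13

From T₆₀ = 0.161·V/A, the target T₆₀ = 0.66 s needs A = 0.161·111/0.66 = 27.08 m².
Absorption from the other surfaces = 10·0.08 + 31·0.2 + 87·0.2 = 24.40 m², so the carpet must supply 2.68 m² over 21 m².
α = 2.68/21 = 0.127.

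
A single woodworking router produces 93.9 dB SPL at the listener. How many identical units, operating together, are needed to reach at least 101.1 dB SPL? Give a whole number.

6

Need L₁ + 10·log₁₀ N ≥ 101.1, i.e. log₁₀ N ≥ 0.72.
N ≥ 10^(7.2/10) = 5.248, so N = 6.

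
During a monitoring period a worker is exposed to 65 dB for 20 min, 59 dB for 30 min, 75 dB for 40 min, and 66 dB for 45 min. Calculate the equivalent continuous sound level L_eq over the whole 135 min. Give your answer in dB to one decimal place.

The energy average is taken in the linear domain: L_eq = 10·log₁₀[(Σ tᵢ·10^(Lᵢ/10))/T], T = 135 min.
Σ tᵢ·10^(Lᵢ/10) = 20·10^(65/10) + 30·10^(59/10) + 40·10^(75/10) + 45·10^(66/10) = 1.531e+09.
L_eq = 10·log₁₀(1.531e+09/135) = 70.55 dB.

70.5 dB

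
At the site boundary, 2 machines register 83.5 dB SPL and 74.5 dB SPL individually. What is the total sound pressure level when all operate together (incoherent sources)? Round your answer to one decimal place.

Incoherent sources combine by intensity addition: L_total = 10·log₁₀(Σ 10^(L_i/10)).
Σ 10^(L/10) = 10^(83.5/10) + 10^(74.5/10) = 2.521e+08.
L_total = 10·log₁₀(2.521e+08) = 84.01 dB SPL.

84.0 dB SPL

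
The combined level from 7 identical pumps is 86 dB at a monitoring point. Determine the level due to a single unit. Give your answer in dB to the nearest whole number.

78 dB

For N identical incoherent sources L_total = L₁ + 10·log₁₀ N, so L₁ = 86 − 10·log₁₀(7) = 86 − 8.451.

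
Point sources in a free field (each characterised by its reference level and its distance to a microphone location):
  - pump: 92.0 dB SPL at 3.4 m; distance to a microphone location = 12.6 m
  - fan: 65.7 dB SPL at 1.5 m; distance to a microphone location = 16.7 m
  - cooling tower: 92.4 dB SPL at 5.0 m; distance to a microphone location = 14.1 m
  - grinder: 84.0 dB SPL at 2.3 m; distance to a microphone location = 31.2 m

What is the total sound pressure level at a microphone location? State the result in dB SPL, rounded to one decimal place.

First find each source's level at the receiver (point-source: −20·log₁₀(r/r_ref)), then combine on an intensity basis.
pump: 92.0 − 20·log₁₀(12.6/3.4) = 92.0 − 11.38 = 80.62 dB SPL.
fan: 65.7 − 20·log₁₀(16.7/1.5) = 65.7 − 20.93 = 44.77 dB SPL.
cooling tower: 92.4 − 20·log₁₀(14.1/5.0) = 92.4 − 9.00 = 83.40 dB SPL.
grinder: 84.0 − 20·log₁₀(31.2/2.3) = 84.0 − 22.65 = 61.35 dB SPL.
Σ 10^(L/10) = 3.353e+08 → L_total = 10·log₁₀(3.353e+08) = 85.25 dB SPL.

85.3 dB SPL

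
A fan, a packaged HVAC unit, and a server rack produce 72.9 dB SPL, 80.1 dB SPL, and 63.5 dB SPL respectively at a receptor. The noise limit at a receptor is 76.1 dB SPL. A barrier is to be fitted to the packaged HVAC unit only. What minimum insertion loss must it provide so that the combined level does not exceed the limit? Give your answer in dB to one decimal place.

7.3 dB

The untreated sources together contribute 10^(72.9/10) + 10^(63.5/10) = 2.174e+07, i.e. 73.37 dB SPL.
The limit corresponds to 10^(76.1/10) = 4.074e+07; subtracting the fixed part leaves 1.900e+07 for the packaged HVAC unit, i.e. 72.79 dB SPL.
So the packaged HVAC unit must be reduced from 80.1 to 72.79 dB SPL: IL = 7.31 dB.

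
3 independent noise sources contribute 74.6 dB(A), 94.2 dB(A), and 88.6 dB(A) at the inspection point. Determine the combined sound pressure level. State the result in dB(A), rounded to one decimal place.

For uncorrelated sources the intensities add, so convert each level to linear form, sum, and take 10·log₁₀ of the total.
Σ 10^(L/10) = 10^(74.6/10) + 10^(94.2/10) + 10^(88.6/10) = 3.384e+09.
L_total = 10·log₁₀(3.384e+09) = 95.29 dB(A).

95.3 dB(A)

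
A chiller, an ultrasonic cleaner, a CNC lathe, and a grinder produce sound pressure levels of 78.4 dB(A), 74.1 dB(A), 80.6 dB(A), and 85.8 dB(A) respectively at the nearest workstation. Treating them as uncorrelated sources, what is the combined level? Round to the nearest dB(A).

For uncorrelated sources the intensities add, so convert each level to linear form, sum, and take 10·log₁₀ of the total.
Σ 10^(L/10) = 10^(78.4/10) + 10^(74.1/10) + 10^(80.6/10) + 10^(85.8/10) = 5.899e+08.
L_total = 10·log₁₀(5.899e+08) = 87.71 dB(A).

88 dB(A)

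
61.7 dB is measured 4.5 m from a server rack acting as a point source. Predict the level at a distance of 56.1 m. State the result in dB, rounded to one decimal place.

39.8 dB

Point-source attenuation: ΔL = 20·log₁₀(r₂/r₁) = 20·log₁₀(56.1/4.5) = 21.915 dB.
L₂ = 61.7 − 20·log₁₀(56.1/4.5) = 61.7 − 21.915 = 39.78 dB.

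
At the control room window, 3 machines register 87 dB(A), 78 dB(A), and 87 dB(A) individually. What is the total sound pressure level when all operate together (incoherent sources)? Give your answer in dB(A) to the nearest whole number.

Incoherent sources combine by intensity addition: L_total = 10·log₁₀(Σ 10^(L_i/10)).
Σ 10^(L/10) = 10^(87/10) + 10^(78/10) + 10^(87/10) = 1.065e+09.
L_total = 10·log₁₀(1.065e+09) = 90.28 dB(A).

90 dB(A)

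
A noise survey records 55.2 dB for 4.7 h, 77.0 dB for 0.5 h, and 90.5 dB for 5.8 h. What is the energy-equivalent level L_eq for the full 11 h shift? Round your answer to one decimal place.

87.7 dB

The energy average is taken in the linear domain: L_eq = 10·log₁₀[(Σ tᵢ·10^(Lᵢ/10))/T], T = 11 h.
Σ tᵢ·10^(Lᵢ/10) = 4.7·10^(55.2/10) + 0.5·10^(77.0/10) + 5.8·10^(90.5/10) = 6.534e+09.
L_eq = 10·log₁₀(6.534e+09/11) = 87.74 dB.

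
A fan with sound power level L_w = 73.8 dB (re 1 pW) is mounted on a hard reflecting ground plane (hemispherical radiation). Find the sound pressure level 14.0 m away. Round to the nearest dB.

43 dB

Free-field hemispherical radiation: L_p = L_w − 10·log₁₀(2π·r²), r = 14.0 m.
2π·r² = 1232 m², 10·log₁₀ of that is 30.904 dB.
L_p = 73.8 − 30.904 = 42.90 dB.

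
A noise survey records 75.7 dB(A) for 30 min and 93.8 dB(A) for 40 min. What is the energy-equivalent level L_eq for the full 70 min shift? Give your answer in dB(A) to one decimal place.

91.4 dB(A)

L_eq = 10·log₁₀[(1/T)·Σ tᵢ·10^(Lᵢ/10)] with T = 70 min.
Σ tᵢ·10^(Lᵢ/10) = 30·10^(75.7/10) + 40·10^(93.8/10) = 9.707e+10.
L_eq = 10·log₁₀(9.707e+10/70) = 91.42 dB(A).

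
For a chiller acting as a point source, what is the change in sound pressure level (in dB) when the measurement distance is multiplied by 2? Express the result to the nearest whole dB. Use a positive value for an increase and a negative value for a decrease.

With spherical spreading the level changes by −20·log₁₀(r₂/r₁).
ΔL = −20·log₁₀(2) = -6.02 dB.

-6 dB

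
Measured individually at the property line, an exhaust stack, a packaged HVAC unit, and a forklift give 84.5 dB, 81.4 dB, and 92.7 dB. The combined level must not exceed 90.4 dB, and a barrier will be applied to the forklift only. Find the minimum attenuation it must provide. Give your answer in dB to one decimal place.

Everything except the forklift sums to 10^(84.5/10) + 10^(81.4/10) = 4.199e+08 in linear terms, 86.23 dB.
The limit corresponds to 10^(90.4/10) = 1.096e+09; subtracting the fixed part leaves 6.766e+08 for the forklift, i.e. 88.30 dB.
So the forklift must be reduced from 92.7 to 88.30 dB: IL = 4.40 dB.

4.4 dB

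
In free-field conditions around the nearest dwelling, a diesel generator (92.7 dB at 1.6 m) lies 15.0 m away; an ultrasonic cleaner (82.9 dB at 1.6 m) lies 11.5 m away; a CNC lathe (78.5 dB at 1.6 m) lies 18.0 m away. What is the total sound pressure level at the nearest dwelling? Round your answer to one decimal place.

74.1 dB

Propagate each source to the receiver with L = L_ref − 20·log₁₀(r/r_ref), then add intensities.
diesel generator: 92.7 − 20·log₁₀(15.0/1.6) = 92.7 − 19.44 = 73.26 dB.
ultrasonic cleaner: 82.9 − 20·log₁₀(11.5/1.6) = 82.9 − 17.13 = 65.77 dB.
CNC lathe: 78.5 − 20·log₁₀(18.0/1.6) = 78.5 − 21.02 = 57.48 dB.
Σ 10^(L/10) = 2.552e+07 → L_total = 10·log₁₀(2.552e+07) = 74.07 dB.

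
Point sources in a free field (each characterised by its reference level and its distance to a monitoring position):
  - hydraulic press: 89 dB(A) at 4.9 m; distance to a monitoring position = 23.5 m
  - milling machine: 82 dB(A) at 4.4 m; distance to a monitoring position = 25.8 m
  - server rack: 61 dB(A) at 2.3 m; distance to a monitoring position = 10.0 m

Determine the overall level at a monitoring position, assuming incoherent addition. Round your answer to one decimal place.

Propagate each source to the receiver with L = L_ref − 20·log₁₀(r/r_ref), then add intensities.
hydraulic press: 89 − 20·log₁₀(23.5/4.9) = 89 − 13.62 = 75.38 dB(A).
milling machine: 82 − 20·log₁₀(25.8/4.4) = 82 − 15.36 = 66.64 dB(A).
server rack: 61 − 20·log₁₀(10.0/2.3) = 61 − 12.77 = 48.23 dB(A).
Σ 10^(L/10) = 3.921e+07 → L_total = 10·log₁₀(3.921e+07) = 75.93 dB(A).

75.9 dB(A)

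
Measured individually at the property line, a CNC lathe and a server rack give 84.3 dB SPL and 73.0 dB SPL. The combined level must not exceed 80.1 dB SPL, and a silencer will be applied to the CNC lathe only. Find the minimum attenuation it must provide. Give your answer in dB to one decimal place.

5.1 dB

The untreated sources together contribute 10^(73.0/10) = 1.995e+07, i.e. 73.00 dB SPL.
The limit corresponds to 10^(80.1/10) = 1.023e+08; subtracting the fixed part leaves 8.238e+07 for the CNC lathe, i.e. 79.16 dB SPL.
Required insertion loss = 84.3 − 79.16 = 5.14 dB.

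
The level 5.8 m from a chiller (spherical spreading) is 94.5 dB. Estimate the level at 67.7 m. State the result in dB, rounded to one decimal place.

Spherical spreading from a point source gives a 20·log₁₀(r₂/r₁) drop.
L₂ = 94.5 − 20·log₁₀(67.7/5.8) = 94.5 − 21.343 = 73.16 dB.

73.2 dB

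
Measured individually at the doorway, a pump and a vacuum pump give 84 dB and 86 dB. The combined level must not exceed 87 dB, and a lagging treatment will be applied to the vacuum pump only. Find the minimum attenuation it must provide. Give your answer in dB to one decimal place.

2.0 dB

Fixed contribution from the other source: Σ 10^(L/10) = 10^(84/10) = 2.512e+08 (84.00 dB).
To meet 87 dB overall, the treated vacuum pump may contribute at most 10^(87/10) − 2.512e+08 = 2.500e+08, i.e. 83.98 dB.
Required insertion loss = 86 − 83.98 = 2.02 dB.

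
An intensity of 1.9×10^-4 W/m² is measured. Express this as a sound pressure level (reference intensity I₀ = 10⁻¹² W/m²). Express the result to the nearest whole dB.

I/I₀ = 1.9×10^-4/10⁻¹² = 1.9×10^8, and L = 10·log₁₀(I/I₀).
L = 10·(0.2788 + 8) = 82.79 dB.

83 dB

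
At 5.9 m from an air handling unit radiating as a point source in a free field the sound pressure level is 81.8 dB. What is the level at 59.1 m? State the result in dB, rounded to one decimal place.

Spherical spreading from a point source gives a 20·log₁₀(r₂/r₁) drop.
L₂ = 81.8 − 20·log₁₀(59.1/5.9) = 81.8 − 20.015 = 61.79 dB.

61.8 dB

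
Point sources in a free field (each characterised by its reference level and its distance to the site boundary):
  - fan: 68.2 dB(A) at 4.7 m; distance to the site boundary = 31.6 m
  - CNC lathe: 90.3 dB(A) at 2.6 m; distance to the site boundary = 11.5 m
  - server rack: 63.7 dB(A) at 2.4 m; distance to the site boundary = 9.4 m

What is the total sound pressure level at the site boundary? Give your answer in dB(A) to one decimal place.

77.4 dB(A)

First find each source's level at the receiver (point-source: −20·log₁₀(r/r_ref)), then combine on an intensity basis.
fan: 68.2 − 20·log₁₀(31.6/4.7) = 68.2 − 16.55 = 51.65 dB(A).
CNC lathe: 90.3 − 20·log₁₀(11.5/2.6) = 90.3 − 12.91 = 77.39 dB(A).
server rack: 63.7 − 20·log₁₀(9.4/2.4) = 63.7 − 11.86 = 51.84 dB(A).
Σ 10^(L/10) = 5.507e+07 → L_total = 10·log₁₀(5.507e+07) = 77.41 dB(A).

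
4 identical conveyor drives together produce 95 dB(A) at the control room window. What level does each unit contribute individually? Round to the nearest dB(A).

89 dB(A)

Dividing the total intensity by 4 lowers the level by 10·log₁₀ 4 = 6.021 dB: L₁ = 95 − 6.021.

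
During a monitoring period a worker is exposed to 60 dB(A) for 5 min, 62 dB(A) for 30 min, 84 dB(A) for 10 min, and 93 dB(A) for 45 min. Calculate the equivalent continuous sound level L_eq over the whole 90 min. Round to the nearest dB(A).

The energy average is taken in the linear domain: L_eq = 10·log₁₀[(Σ tᵢ·10^(Lᵢ/10))/T], T = 90 min.
Σ tᵢ·10^(Lᵢ/10) = 5·10^(60/10) + 30·10^(62/10) + 10·10^(84/10) + 45·10^(93/10) = 9.235e+10.
L_eq = 10·log₁₀(9.235e+10/90) = 90.11 dB(A).

90 dB(A)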